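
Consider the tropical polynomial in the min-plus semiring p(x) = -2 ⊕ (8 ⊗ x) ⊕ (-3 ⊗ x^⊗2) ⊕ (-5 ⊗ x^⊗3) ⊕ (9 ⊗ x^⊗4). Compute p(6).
p(6) = -2

A tropical monomial a ⊗ x^⊗i evaluates to a + i · x. Evaluating each term at x = 6:
  Term 0 contributes -2 + 0 · 6 = -2
  Term 1 contributes 8 + 1 · 6 = 14
  Term 2 contributes -3 + 2 · 6 = 9
  Term 3 contributes -5 + 3 · 6 = 13
  Term 4 contributes 9 + 4 · 6 = 33
p(6) = ⊕ of these = min[-2, 14, 9, 13, 33] = -2.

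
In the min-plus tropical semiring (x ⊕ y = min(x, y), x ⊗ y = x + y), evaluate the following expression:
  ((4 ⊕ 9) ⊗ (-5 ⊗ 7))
((4 ⊕ 9) ⊗ (-5 ⊗ 7)) = 6

Expand innermost to outermost. Recall ⊕ takes the minimum of its arguments and ⊗ takes their sum. Working out the expression ((4 ⊕ 9) ⊗ (-5 ⊗ 7)) gives 6.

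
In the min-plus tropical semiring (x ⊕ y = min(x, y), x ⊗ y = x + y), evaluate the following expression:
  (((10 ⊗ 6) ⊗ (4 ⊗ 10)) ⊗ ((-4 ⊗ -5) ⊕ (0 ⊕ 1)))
(((10 ⊗ 6) ⊗ (4 ⊗ 10)) ⊗ ((-4 ⊗ -5) ⊕ (0 ⊕ 1))) = 21

Expand innermost to outermost. Recall ⊕ takes the minimum of its arguments and ⊗ takes their sum. Working out the expression (((10 ⊗ 6) ⊗ (4 ⊗ 10)) ⊗ ((-4 ⊗ -5) ⊕ (0 ⊕ 1))) gives 21.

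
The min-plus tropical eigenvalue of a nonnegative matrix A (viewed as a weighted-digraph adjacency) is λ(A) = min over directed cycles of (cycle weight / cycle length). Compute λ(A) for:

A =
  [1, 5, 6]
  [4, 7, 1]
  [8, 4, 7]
λ(A) = 1

Enumerate directed cycles and compute their means (weight / length). Sample:
  cycle 0 → 0: weight = 1, length = 1, mean = 1/1 ≈ 1.000
  cycle 1 → 1: weight = 7, length = 1, mean = 7/1 ≈ 7.000
  cycle 2 → 2: weight = 7, length = 1, mean = 7/1 ≈ 7.000
  cycle 0 → 1 → 0: weight = 9, length = 2, mean = 9/2 ≈ 4.500
  cycle 0 → 2 → 0: weight = 14, length = 2, mean = 14/2 ≈ 7.000
  cycle 1 → 0 → 1: weight = 9, length = 2, mean = 9/2 ≈ 4.500
Minimum mean = 1.000, attained e.g. along the cycle 0 → 0 with weight 1 and length 1. So λ(A) = 1/1 = 1.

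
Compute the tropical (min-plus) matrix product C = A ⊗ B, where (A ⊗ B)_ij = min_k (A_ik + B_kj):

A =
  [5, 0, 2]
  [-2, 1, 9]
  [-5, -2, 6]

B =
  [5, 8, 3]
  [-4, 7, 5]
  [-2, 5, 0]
A ⊗ B =
  [-4, 7, 2]
  [-3, 6, 1]
  [-6, 3, -2]

Apply the min-plus product entry-by-entry:
  C[0][0] = min over k of (A[0][0] + B[0][0] = 5 + 5 = 10, A[0][1] + B[1][0] = 0 + -4 = -4, A[0][2] + B[2][0] = 2 + -2 = 0) = -4 (attained at k = 1)
  C[0][1] = min over k of (A[0][0] + B[0][1] = 5 + 8 = 13, A[0][1] + B[1][1] = 0 + 7 = 7, A[0][2] + B[2][1] = 2 + 5 = 7) = 7 (attained at k = 1)
  C[0][2] = min over k of (A[0][0] + B[0][2] = 5 + 3 = 8, A[0][1] + B[1][2] = 0 + 5 = 5, A[0][2] + B[2][2] = 2 + 0 = 2) = 2 (attained at k = 2)
  C[1][0] = min over k of (A[1][0] + B[0][0] = -2 + 5 = 3, A[1][1] + B[1][0] = 1 + -4 = -3, A[1][2] + B[2][0] = 9 + -2 = 7) = -3 (attained at k = 1)
  C[1][1] = min over k of (A[1][0] + B[0][1] = -2 + 8 = 6, A[1][1] + B[1][1] = 1 + 7 = 8, A[1][2] + B[2][1] = 9 + 5 = 14) = 6 (attained at k = 0)
  C[1][2] = min over k of (A[1][0] + B[0][2] = -2 + 3 = 1, A[1][1] + B[1][2] = 1 + 5 = 6, A[1][2] + B[2][2] = 9 + 0 = 9) = 1 (attained at k = 0)
  C[2][0] = min over k of (A[2][0] + B[0][0] = -5 + 5 = 0, A[2][1] + B[1][0] = -2 + -4 = -6, A[2][2] + B[2][0] = 6 + -2 = 4) = -6 (attained at k = 1)
  C[2][1] = min over k of (A[2][0] + B[0][1] = -5 + 8 = 3, A[2][1] + B[1][1] = -2 + 7 = 5, A[2][2] + B[2][1] = 6 + 5 = 11) = 3 (attained at k = 0)
  C[2][2] = min over k of (A[2][0] + B[0][2] = -5 + 3 = -2, A[2][1] + B[1][2] = -2 + 5 = 3, A[2][2] + B[2][2] = 6 + 0 = 6) = -2 (attained at k = 0)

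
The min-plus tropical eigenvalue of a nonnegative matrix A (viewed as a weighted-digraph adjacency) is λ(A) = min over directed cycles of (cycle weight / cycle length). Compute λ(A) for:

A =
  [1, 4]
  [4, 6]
λ(A) = 1

Enumerate directed cycles and compute their means (weight / length). Sample:
  cycle 0 → 0: weight = 1, length = 1, mean = 1/1 ≈ 1.000
  cycle 1 → 1: weight = 6, length = 1, mean = 6/1 ≈ 6.000
  cycle 0 → 1 → 0: weight = 8, length = 2, mean = 8/2 ≈ 4.000
  cycle 1 → 0 → 1: weight = 8, length = 2, mean = 8/2 ≈ 4.000
Minimum mean = 1.000, attained e.g. along the cycle 0 → 0 with weight 1 and length 1. So λ(A) = 1/1 = 1.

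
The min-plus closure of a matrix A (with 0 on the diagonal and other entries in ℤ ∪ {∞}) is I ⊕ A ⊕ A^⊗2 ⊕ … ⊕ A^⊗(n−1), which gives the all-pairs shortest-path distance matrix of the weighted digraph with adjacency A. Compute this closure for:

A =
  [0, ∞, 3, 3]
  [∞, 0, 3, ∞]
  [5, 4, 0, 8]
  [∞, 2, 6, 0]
Closure =
  [0, 5, 3, 3]
  [8, 0, 3, 11]
  [5, 4, 0, 8]
  [10, 2, 5, 0]

This is the Floyd-Warshall all-pairs shortest-path computation. For each intermediate vertex k = 0, 1, …, 3, update dist[i][j] ← min(dist[i][j], dist[i][k] + dist[k][j]). The final matrix gives, for each (i, j), the minimum total weight of any directed path from i to j (possibly empty when i = j).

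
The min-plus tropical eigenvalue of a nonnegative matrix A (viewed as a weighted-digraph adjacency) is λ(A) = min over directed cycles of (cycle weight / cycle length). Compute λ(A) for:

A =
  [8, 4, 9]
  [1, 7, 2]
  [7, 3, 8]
λ(A) = 5/2

Enumerate directed cycles and compute their means (weight / length). Sample:
  cycle 0 → 0: weight = 8, length = 1, mean = 8/1 ≈ 8.000
  cycle 1 → 1: weight = 7, length = 1, mean = 7/1 ≈ 7.000
  cycle 2 → 2: weight = 8, length = 1, mean = 8/1 ≈ 8.000
  cycle 0 → 1 → 0: weight = 5, length = 2, mean = 5/2 ≈ 2.500
  cycle 0 → 2 → 0: weight = 16, length = 2, mean = 16/2 ≈ 8.000
  cycle 1 → 0 → 1: weight = 5, length = 2, mean = 5/2 ≈ 2.500
Minimum mean = 2.500, attained e.g. along the cycle 0 → 1 → 0 with weight 5 and length 2. So λ(A) = 5/2 = 5/2.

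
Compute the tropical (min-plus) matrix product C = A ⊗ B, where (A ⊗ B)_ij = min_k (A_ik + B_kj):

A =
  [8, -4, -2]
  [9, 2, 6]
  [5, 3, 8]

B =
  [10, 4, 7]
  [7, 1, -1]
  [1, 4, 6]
A ⊗ B =
  [-1, -3, -5]
  [7, 3, 1]
  [9, 4, 2]

Apply the min-plus product entry-by-entry:
  C[0][0] = min over k of (A[0][0] + B[0][0] = 8 + 10 = 18, A[0][1] + B[1][0] = -4 + 7 = 3, A[0][2] + B[2][0] = -2 + 1 = -1) = -1 (attained at k = 2)
  C[0][1] = min over k of (A[0][0] + B[0][1] = 8 + 4 = 12, A[0][1] + B[1][1] = -4 + 1 = -3, A[0][2] + B[2][1] = -2 + 4 = 2) = -3 (attained at k = 1)
  C[0][2] = min over k of (A[0][0] + B[0][2] = 8 + 7 = 15, A[0][1] + B[1][2] = -4 + -1 = -5, A[0][2] + B[2][2] = -2 + 6 = 4) = -5 (attained at k = 1)
  C[1][0] = min over k of (A[1][0] + B[0][0] = 9 + 10 = 19, A[1][1] + B[1][0] = 2 + 7 = 9, A[1][2] + B[2][0] = 6 + 1 = 7) = 7 (attained at k = 2)
  C[1][1] = min over k of (A[1][0] + B[0][1] = 9 + 4 = 13, A[1][1] + B[1][1] = 2 + 1 = 3, A[1][2] + B[2][1] = 6 + 4 = 10) = 3 (attained at k = 1)
  C[1][2] = min over k of (A[1][0] + B[0][2] = 9 + 7 = 16, A[1][1] + B[1][2] = 2 + -1 = 1, A[1][2] + B[2][2] = 6 + 6 = 12) = 1 (attained at k = 1)
  C[2][0] = min over k of (A[2][0] + B[0][0] = 5 + 10 = 15, A[2][1] + B[1][0] = 3 + 7 = 10, A[2][2] + B[2][0] = 8 + 1 = 9) = 9 (attained at k = 2)
  C[2][1] = min over k of (A[2][0] + B[0][1] = 5 + 4 = 9, A[2][1] + B[1][1] = 3 + 1 = 4, A[2][2] + B[2][1] = 8 + 4 = 12) = 4 (attained at k = 1)
  C[2][2] = min over k of (A[2][0] + B[0][2] = 5 + 7 = 12, A[2][1] + B[1][2] = 3 + -1 = 2, A[2][2] + B[2][2] = 8 + 6 = 14) = 2 (attained at k = 1)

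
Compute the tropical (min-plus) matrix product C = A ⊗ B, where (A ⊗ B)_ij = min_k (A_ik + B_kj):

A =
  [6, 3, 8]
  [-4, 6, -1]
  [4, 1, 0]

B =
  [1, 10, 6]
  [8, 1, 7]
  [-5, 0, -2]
A ⊗ B =
  [3, 4, 6]
  [-6, -1, -3]
  [-5, 0, -2]

Apply the min-plus product entry-by-entry:
  C[0][0] = min over k of (A[0][0] + B[0][0] = 6 + 1 = 7, A[0][1] + B[1][0] = 3 + 8 = 11, A[0][2] + B[2][0] = 8 + -5 = 3) = 3 (attained at k = 2)
  C[0][1] = min over k of (A[0][0] + B[0][1] = 6 + 10 = 16, A[0][1] + B[1][1] = 3 + 1 = 4, A[0][2] + B[2][1] = 8 + 0 = 8) = 4 (attained at k = 1)
  C[0][2] = min over k of (A[0][0] + B[0][2] = 6 + 6 = 12, A[0][1] + B[1][2] = 3 + 7 = 10, A[0][2] + B[2][2] = 8 + -2 = 6) = 6 (attained at k = 2)
  C[1][0] = min over k of (A[1][0] + B[0][0] = -4 + 1 = -3, A[1][1] + B[1][0] = 6 + 8 = 14, A[1][2] + B[2][0] = -1 + -5 = -6) = -6 (attained at k = 2)
  C[1][1] = min over k of (A[1][0] + B[0][1] = -4 + 10 = 6, A[1][1] + B[1][1] = 6 + 1 = 7, A[1][2] + B[2][1] = -1 + 0 = -1) = -1 (attained at k = 2)
  C[1][2] = min over k of (A[1][0] + B[0][2] = -4 + 6 = 2, A[1][1] + B[1][2] = 6 + 7 = 13, A[1][2] + B[2][2] = -1 + -2 = -3) = -3 (attained at k = 2)
  C[2][0] = min over k of (A[2][0] + B[0][0] = 4 + 1 = 5, A[2][1] + B[1][0] = 1 + 8 = 9, A[2][2] + B[2][0] = 0 + -5 = -5) = -5 (attained at k = 2)
  C[2][1] = min over k of (A[2][0] + B[0][1] = 4 + 10 = 14, A[2][1] + B[1][1] = 1 + 1 = 2, A[2][2] + B[2][1] = 0 + 0 = 0) = 0 (attained at k = 2)
  C[2][2] = min over k of (A[2][0] + B[0][2] = 4 + 6 = 10, A[2][1] + B[1][2] = 1 + 7 = 8, A[2][2] + B[2][2] = 0 + -2 = -2) = -2 (attained at k = 2)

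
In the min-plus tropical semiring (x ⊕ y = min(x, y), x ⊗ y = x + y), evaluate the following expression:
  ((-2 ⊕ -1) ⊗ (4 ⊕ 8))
((-2 ⊕ -1) ⊗ (4 ⊕ 8)) = 2

Expand innermost to outermost. Recall ⊕ takes the minimum of its arguments and ⊗ takes their sum. Working out the expression ((-2 ⊕ -1) ⊗ (4 ⊕ 8)) gives 2.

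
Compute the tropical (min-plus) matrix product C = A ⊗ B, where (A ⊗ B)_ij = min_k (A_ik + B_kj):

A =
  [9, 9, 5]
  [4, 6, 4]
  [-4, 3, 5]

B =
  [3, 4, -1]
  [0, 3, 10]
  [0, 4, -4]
A ⊗ B =
  [5, 9, 1]
  [4, 8, 0]
  [-1, 0, -5]

Apply the min-plus product entry-by-entry:
  C[0][0] = min over k of (A[0][0] + B[0][0] = 9 + 3 = 12, A[0][1] + B[1][0] = 9 + 0 = 9, A[0][2] + B[2][0] = 5 + 0 = 5) = 5 (attained at k = 2)
  C[0][1] = min over k of (A[0][0] + B[0][1] = 9 + 4 = 13, A[0][1] + B[1][1] = 9 + 3 = 12, A[0][2] + B[2][1] = 5 + 4 = 9) = 9 (attained at k = 2)
  C[0][2] = min over k of (A[0][0] + B[0][2] = 9 + -1 = 8, A[0][1] + B[1][2] = 9 + 10 = 19, A[0][2] + B[2][2] = 5 + -4 = 1) = 1 (attained at k = 2)
  C[1][0] = min over k of (A[1][0] + B[0][0] = 4 + 3 = 7, A[1][1] + B[1][0] = 6 + 0 = 6, A[1][2] + B[2][0] = 4 + 0 = 4) = 4 (attained at k = 2)
  C[1][1] = min over k of (A[1][0] + B[0][1] = 4 + 4 = 8, A[1][1] + B[1][1] = 6 + 3 = 9, A[1][2] + B[2][1] = 4 + 4 = 8) = 8 (attained at k = 0)
  C[1][2] = min over k of (A[1][0] + B[0][2] = 4 + -1 = 3, A[1][1] + B[1][2] = 6 + 10 = 16, A[1][2] + B[2][2] = 4 + -4 = 0) = 0 (attained at k = 2)
  C[2][0] = min over k of (A[2][0] + B[0][0] = -4 + 3 = -1, A[2][1] + B[1][0] = 3 + 0 = 3, A[2][2] + B[2][0] = 5 + 0 = 5) = -1 (attained at k = 0)
  C[2][1] = min over k of (A[2][0] + B[0][1] = -4 + 4 = 0, A[2][1] + B[1][1] = 3 + 3 = 6, A[2][2] + B[2][1] = 5 + 4 = 9) = 0 (attained at k = 0)
  C[2][2] = min over k of (A[2][0] + B[0][2] = -4 + -1 = -5, A[2][1] + B[1][2] = 3 + 10 = 13, A[2][2] + B[2][2] = 5 + -4 = 1) = -5 (attained at k = 0)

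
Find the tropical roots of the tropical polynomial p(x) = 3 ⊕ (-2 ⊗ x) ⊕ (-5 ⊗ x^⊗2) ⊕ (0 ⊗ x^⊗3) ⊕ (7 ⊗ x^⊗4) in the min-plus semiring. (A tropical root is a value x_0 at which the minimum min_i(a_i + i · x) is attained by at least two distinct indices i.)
Roots: {-7, -5, 3, 5}

Each tropical root is a break point of the lower envelope of the lines y = a_i + i · x (there are 5 lines, with slopes 0, 1, ..., 4). Only the lines that attain the minimum somewhere contribute to roots; other lines are dominated. Here the surviving (envelope) indices are i = 4, i = 3, i = 2, i = 1, i = 0.
Intersections between consecutive envelope lines give the roots: for adjacent envelope indices i < j the intersection is x = (a_i − a_j) / (j − i). Reading off the sorted break points: {-7, -5, 3, 5}.
Verification: at each break x_0, at least two indices attain the minimum of min_i(a_i + i · x_0).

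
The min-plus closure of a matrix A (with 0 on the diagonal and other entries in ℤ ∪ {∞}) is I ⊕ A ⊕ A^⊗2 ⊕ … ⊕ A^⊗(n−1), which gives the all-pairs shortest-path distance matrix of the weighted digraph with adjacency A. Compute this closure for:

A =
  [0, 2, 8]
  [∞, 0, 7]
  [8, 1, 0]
Closure =
  [0, 2, 8]
  [15, 0, 7]
  [8, 1, 0]

This is the Floyd-Warshall all-pairs shortest-path computation. For each intermediate vertex k = 0, 1, …, 2, update dist[i][j] ← min(dist[i][j], dist[i][k] + dist[k][j]). The final matrix gives, for each (i, j), the minimum total weight of any directed path from i to j (possibly empty when i = j).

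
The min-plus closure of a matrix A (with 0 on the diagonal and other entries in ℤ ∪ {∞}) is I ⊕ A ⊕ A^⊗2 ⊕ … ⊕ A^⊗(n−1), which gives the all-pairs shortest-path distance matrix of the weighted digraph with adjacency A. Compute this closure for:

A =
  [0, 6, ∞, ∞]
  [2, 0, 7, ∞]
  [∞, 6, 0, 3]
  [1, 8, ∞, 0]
Closure =
  [0, 6, 13, 16]
  [2, 0, 7, 10]
  [4, 6, 0, 3]
  [1, 7, 14, 0]

This is the Floyd-Warshall all-pairs shortest-path computation. For each intermediate vertex k = 0, 1, …, 3, update dist[i][j] ← min(dist[i][j], dist[i][k] + dist[k][j]). The final matrix gives, for each (i, j), the minimum total weight of any directed path from i to j (possibly empty when i = j).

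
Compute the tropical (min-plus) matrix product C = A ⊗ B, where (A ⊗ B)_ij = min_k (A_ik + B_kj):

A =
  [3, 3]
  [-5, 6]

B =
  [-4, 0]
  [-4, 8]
A ⊗ B =
  [-1, 3]
  [-9, -5]

Apply the min-plus product entry-by-entry:
  C[0][0] = min over k of (A[0][0] + B[0][0] = 3 + -4 = -1, A[0][1] + B[1][0] = 3 + -4 = -1) = -1 (attained at k = 0)
  C[0][1] = min over k of (A[0][0] + B[0][1] = 3 + 0 = 3, A[0][1] + B[1][1] = 3 + 8 = 11) = 3 (attained at k = 0)
  C[1][0] = min over k of (A[1][0] + B[0][0] = -5 + -4 = -9, A[1][1] + B[1][0] = 6 + -4 = 2) = -9 (attained at k = 0)
  C[1][1] = min over k of (A[1][0] + B[0][1] = -5 + 0 = -5, A[1][1] + B[1][1] = 6 + 8 = 14) = -5 (attained at k = 0)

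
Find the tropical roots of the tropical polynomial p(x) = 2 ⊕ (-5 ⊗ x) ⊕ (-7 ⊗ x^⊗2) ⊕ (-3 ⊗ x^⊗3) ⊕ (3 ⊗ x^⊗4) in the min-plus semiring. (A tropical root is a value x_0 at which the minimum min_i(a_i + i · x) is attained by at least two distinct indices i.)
Roots: {-6, -4, 2, 7}

Each tropical root is a break point of the lower envelope of the lines y = a_i + i · x (there are 5 lines, with slopes 0, 1, ..., 4). Only the lines that attain the minimum somewhere contribute to roots; other lines are dominated. Here the surviving (envelope) indices are i = 4, i = 3, i = 2, i = 1, i = 0.
Intersections between consecutive envelope lines give the roots: for adjacent envelope indices i < j the intersection is x = (a_i − a_j) / (j − i). Reading off the sorted break points: {-6, -4, 2, 7}.
Verification: at each break x_0, at least two indices attain the minimum of min_i(a_i + i · x_0).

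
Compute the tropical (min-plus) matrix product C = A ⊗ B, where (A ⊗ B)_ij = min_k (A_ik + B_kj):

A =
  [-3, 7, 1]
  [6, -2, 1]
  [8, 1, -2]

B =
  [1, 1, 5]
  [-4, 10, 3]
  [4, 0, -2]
A ⊗ B =
  [-2, -2, -1]
  [-6, 1, -1]
  [-3, -2, -4]

Apply the min-plus product entry-by-entry:
  C[0][0] = min over k of (A[0][0] + B[0][0] = -3 + 1 = -2, A[0][1] + B[1][0] = 7 + -4 = 3, A[0][2] + B[2][0] = 1 + 4 = 5) = -2 (attained at k = 0)
  C[0][1] = min over k of (A[0][0] + B[0][1] = -3 + 1 = -2, A[0][1] + B[1][1] = 7 + 10 = 17, A[0][2] + B[2][1] = 1 + 0 = 1) = -2 (attained at k = 0)
  C[0][2] = min over k of (A[0][0] + B[0][2] = -3 + 5 = 2, A[0][1] + B[1][2] = 7 + 3 = 10, A[0][2] + B[2][2] = 1 + -2 = -1) = -1 (attained at k = 2)
  C[1][0] = min over k of (A[1][0] + B[0][0] = 6 + 1 = 7, A[1][1] + B[1][0] = -2 + -4 = -6, A[1][2] + B[2][0] = 1 + 4 = 5) = -6 (attained at k = 1)
  C[1][1] = min over k of (A[1][0] + B[0][1] = 6 + 1 = 7, A[1][1] + B[1][1] = -2 + 10 = 8, A[1][2] + B[2][1] = 1 + 0 = 1) = 1 (attained at k = 2)
  C[1][2] = min over k of (A[1][0] + B[0][2] = 6 + 5 = 11, A[1][1] + B[1][2] = -2 + 3 = 1, A[1][2] + B[2][2] = 1 + -2 = -1) = -1 (attained at k = 2)
  C[2][0] = min over k of (A[2][0] + B[0][0] = 8 + 1 = 9, A[2][1] + B[1][0] = 1 + -4 = -3, A[2][2] + B[2][0] = -2 + 4 = 2) = -3 (attained at k = 1)
  C[2][1] = min over k of (A[2][0] + B[0][1] = 8 + 1 = 9, A[2][1] + B[1][1] = 1 + 10 = 11, A[2][2] + B[2][1] = -2 + 0 = -2) = -2 (attained at k = 2)
  C[2][2] = min over k of (A[2][0] + B[0][2] = 8 + 5 = 13, A[2][1] + B[1][2] = 1 + 3 = 4, A[2][2] + B[2][2] = -2 + -2 = -4) = -4 (attained at k = 2)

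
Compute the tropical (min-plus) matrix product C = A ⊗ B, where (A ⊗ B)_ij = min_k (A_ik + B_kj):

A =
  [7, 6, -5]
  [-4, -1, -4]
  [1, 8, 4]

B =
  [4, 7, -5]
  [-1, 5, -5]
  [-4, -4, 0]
A ⊗ B =
  [-9, -9, -5]
  [-8, -8, -9]
  [0, 0, -4]

Apply the min-plus product entry-by-entry:
  C[0][0] = min over k of (A[0][0] + B[0][0] = 7 + 4 = 11, A[0][1] + B[1][0] = 6 + -1 = 5, A[0][2] + B[2][0] = -5 + -4 = -9) = -9 (attained at k = 2)
  C[0][1] = min over k of (A[0][0] + B[0][1] = 7 + 7 = 14, A[0][1] + B[1][1] = 6 + 5 = 11, A[0][2] + B[2][1] = -5 + -4 = -9) = -9 (attained at k = 2)
  C[0][2] = min over k of (A[0][0] + B[0][2] = 7 + -5 = 2, A[0][1] + B[1][2] = 6 + -5 = 1, A[0][2] + B[2][2] = -5 + 0 = -5) = -5 (attained at k = 2)
  C[1][0] = min over k of (A[1][0] + B[0][0] = -4 + 4 = 0, A[1][1] + B[1][0] = -1 + -1 = -2, A[1][2] + B[2][0] = -4 + -4 = -8) = -8 (attained at k = 2)
  C[1][1] = min over k of (A[1][0] + B[0][1] = -4 + 7 = 3, A[1][1] + B[1][1] = -1 + 5 = 4, A[1][2] + B[2][1] = -4 + -4 = -8) = -8 (attained at k = 2)
  C[1][2] = min over k of (A[1][0] + B[0][2] = -4 + -5 = -9, A[1][1] + B[1][2] = -1 + -5 = -6, A[1][2] + B[2][2] = -4 + 0 = -4) = -9 (attained at k = 0)
  C[2][0] = min over k of (A[2][0] + B[0][0] = 1 + 4 = 5, A[2][1] + B[1][0] = 8 + -1 = 7, A[2][2] + B[2][0] = 4 + -4 = 0) = 0 (attained at k = 2)
  C[2][1] = min over k of (A[2][0] + B[0][1] = 1 + 7 = 8, A[2][1] + B[1][1] = 8 + 5 = 13, A[2][2] + B[2][1] = 4 + -4 = 0) = 0 (attained at k = 2)
  C[2][2] = min over k of (A[2][0] + B[0][2] = 1 + -5 = -4, A[2][1] + B[1][2] = 8 + -5 = 3, A[2][2] + B[2][2] = 4 + 0 = 4) = -4 (attained at k = 0)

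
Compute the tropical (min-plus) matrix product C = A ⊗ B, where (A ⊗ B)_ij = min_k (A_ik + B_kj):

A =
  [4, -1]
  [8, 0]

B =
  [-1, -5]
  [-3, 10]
A ⊗ B =
  [-4, -1]
  [-3, 3]

Apply the min-plus product entry-by-entry:
  C[0][0] = min over k of (A[0][0] + B[0][0] = 4 + -1 = 3, A[0][1] + B[1][0] = -1 + -3 = -4) = -4 (attained at k = 1)
  C[0][1] = min over k of (A[0][0] + B[0][1] = 4 + -5 = -1, A[0][1] + B[1][1] = -1 + 10 = 9) = -1 (attained at k = 0)
  C[1][0] = min over k of (A[1][0] + B[0][0] = 8 + -1 = 7, A[1][1] + B[1][0] = 0 + -3 = -3) = -3 (attained at k = 1)
  C[1][1] = min over k of (A[1][0] + B[0][1] = 8 + -5 = 3, A[1][1] + B[1][1] = 0 + 10 = 10) = 3 (attained at k = 0)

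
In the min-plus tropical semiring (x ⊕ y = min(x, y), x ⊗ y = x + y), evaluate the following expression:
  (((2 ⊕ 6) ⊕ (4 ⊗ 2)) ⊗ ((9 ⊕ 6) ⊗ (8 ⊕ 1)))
(((2 ⊕ 6) ⊕ (4 ⊗ 2)) ⊗ ((9 ⊕ 6) ⊗ (8 ⊕ 1))) = 9

Expand innermost to outermost. Recall ⊕ takes the minimum of its arguments and ⊗ takes their sum. Working out the expression (((2 ⊕ 6) ⊕ (4 ⊗ 2)) ⊗ ((9 ⊕ 6) ⊗ (8 ⊕ 1))) gives 9.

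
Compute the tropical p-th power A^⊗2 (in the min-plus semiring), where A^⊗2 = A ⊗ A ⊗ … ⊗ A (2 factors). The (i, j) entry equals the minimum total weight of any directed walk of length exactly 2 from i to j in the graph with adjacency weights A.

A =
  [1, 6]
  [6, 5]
A^⊗2 =
  [2, 7]
  [7, 10]

Each entry (A^⊗2)_ij equals the minimum over all length-2 walks i = v_0 → v_1 → … → v_2 = j of Σ_t A[v_t][v_{t+1}]. For example, for (i, j) = (0, 1) we minimise over 2 possible intermediate vertex sequences; the minimum is 7, attained along the walk 0 → 0 → 1.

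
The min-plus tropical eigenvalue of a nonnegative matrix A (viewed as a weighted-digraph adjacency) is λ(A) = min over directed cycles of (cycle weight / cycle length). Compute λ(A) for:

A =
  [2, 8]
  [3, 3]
λ(A) = 2

Enumerate directed cycles and compute their means (weight / length). Sample:
  cycle 0 → 0: weight = 2, length = 1, mean = 2/1 ≈ 2.000
  cycle 1 → 1: weight = 3, length = 1, mean = 3/1 ≈ 3.000
  cycle 0 → 1 → 0: weight = 11, length = 2, mean = 11/2 ≈ 5.500
  cycle 1 → 0 → 1: weight = 11, length = 2, mean = 11/2 ≈ 5.500
Minimum mean = 2.000, attained e.g. along the cycle 0 → 0 with weight 2 and length 1. So λ(A) = 2/1 = 2.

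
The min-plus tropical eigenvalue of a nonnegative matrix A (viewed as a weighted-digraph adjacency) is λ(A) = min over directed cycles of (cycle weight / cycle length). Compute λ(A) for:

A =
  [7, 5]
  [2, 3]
λ(A) = 3

Enumerate directed cycles and compute their means (weight / length). Sample:
  cycle 0 → 0: weight = 7, length = 1, mean = 7/1 ≈ 7.000
  cycle 1 → 1: weight = 3, length = 1, mean = 3/1 ≈ 3.000
  cycle 0 → 1 → 0: weight = 7, length = 2, mean = 7/2 ≈ 3.500
  cycle 1 → 0 → 1: weight = 7, length = 2, mean = 7/2 ≈ 3.500
Minimum mean = 3.000, attained e.g. along the cycle 1 → 1 with weight 3 and length 1. So λ(A) = 3/1 = 3.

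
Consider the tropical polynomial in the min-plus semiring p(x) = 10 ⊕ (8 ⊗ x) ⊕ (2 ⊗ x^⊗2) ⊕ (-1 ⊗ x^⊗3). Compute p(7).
p(7) = 10

A tropical monomial a ⊗ x^⊗i evaluates to a + i · x. Evaluating each term at x = 7:
  Term 0 contributes 10 + 0 · 7 = 10
  Term 1 contributes 8 + 1 · 7 = 15
  Term 2 contributes 2 + 2 · 7 = 16
  Term 3 contributes -1 + 3 · 7 = 20
p(7) = ⊕ of these = min[10, 15, 16, 20] = 10.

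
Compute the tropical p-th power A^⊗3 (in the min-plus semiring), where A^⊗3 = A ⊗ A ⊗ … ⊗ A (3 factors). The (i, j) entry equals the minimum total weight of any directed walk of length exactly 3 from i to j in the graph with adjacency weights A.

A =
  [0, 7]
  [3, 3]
A^⊗3 =
  [0, 7]
  [3, 9]

Each entry (A^⊗3)_ij equals the minimum over all length-3 walks i = v_0 → v_1 → … → v_3 = j of Σ_t A[v_t][v_{t+1}]. For example, for (i, j) = (0, 1) we minimise over 4 possible intermediate vertex sequences; the minimum is 7, attained along the walk 0 → 0 → 0 → 1.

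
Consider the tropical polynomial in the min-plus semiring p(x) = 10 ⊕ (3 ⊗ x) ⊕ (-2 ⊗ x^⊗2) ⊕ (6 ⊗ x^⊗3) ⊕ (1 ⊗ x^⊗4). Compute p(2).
p(2) = 2

A tropical monomial a ⊗ x^⊗i evaluates to a + i · x. Evaluating each term at x = 2:
  Term 0 contributes 10 + 0 · 2 = 10
  Term 1 contributes 3 + 1 · 2 = 5
  Term 2 contributes -2 + 2 · 2 = 2
  Term 3 contributes 6 + 3 · 2 = 12
  Term 4 contributes 1 + 4 · 2 = 9
p(2) = ⊕ of these = min[10, 5, 2, 12, 9] = 2.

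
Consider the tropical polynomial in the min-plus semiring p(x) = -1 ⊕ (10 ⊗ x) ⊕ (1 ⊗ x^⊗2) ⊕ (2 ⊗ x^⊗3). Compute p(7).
p(7) = -1

A tropical monomial a ⊗ x^⊗i evaluates to a + i · x. Evaluating each term at x = 7:
  Term 0 contributes -1 + 0 · 7 = -1
  Term 1 contributes 10 + 1 · 7 = 17
  Term 2 contributes 1 + 2 · 7 = 15
  Term 3 contributes 2 + 3 · 7 = 23
p(7) = ⊕ of these = min[-1, 17, 15, 23] = -1.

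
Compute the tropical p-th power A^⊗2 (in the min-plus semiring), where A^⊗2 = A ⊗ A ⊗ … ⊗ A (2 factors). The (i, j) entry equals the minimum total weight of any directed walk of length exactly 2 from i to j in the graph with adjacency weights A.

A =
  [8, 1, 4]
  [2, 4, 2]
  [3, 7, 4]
A^⊗2 =
  [3, 5, 3]
  [5, 3, 6]
  [7, 4, 7]

Each entry (A^⊗2)_ij equals the minimum over all length-2 walks i = v_0 → v_1 → … → v_2 = j of Σ_t A[v_t][v_{t+1}]. For example, for (i, j) = (0, 2) we minimise over 3 possible intermediate vertex sequences; the minimum is 3, attained along the walk 0 → 1 → 2.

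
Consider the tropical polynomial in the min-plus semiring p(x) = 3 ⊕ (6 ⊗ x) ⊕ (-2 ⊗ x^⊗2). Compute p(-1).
p(-1) = -4

A tropical monomial a ⊗ x^⊗i evaluates to a + i · x. Evaluating each term at x = -1:
  Term 0 contributes 3 + 0 · -1 = 3
  Term 1 contributes 6 + 1 · -1 = 5
  Term 2 contributes -2 + 2 · -1 = -4
p(-1) = ⊕ of these = min[3, 5, -4] = -4.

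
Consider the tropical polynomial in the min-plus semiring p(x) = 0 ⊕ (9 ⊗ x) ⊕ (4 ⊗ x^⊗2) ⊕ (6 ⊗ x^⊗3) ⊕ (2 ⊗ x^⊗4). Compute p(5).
p(5) = 0

A tropical monomial a ⊗ x^⊗i evaluates to a + i · x. Evaluating each term at x = 5:
  Term 0 contributes 0 + 0 · 5 = 0
  Term 1 contributes 9 + 1 · 5 = 14
  Term 2 contributes 4 + 2 · 5 = 14
  Term 3 contributes 6 + 3 · 5 = 21
  Term 4 contributes 2 + 4 · 5 = 22
p(5) = ⊕ of these = min[0, 14, 14, 21, 22] = 0.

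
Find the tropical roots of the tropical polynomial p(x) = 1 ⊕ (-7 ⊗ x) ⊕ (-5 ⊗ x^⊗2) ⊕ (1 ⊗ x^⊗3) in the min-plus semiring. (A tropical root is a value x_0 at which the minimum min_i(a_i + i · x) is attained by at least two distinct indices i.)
Roots: {-6, -2, 8}

Each tropical root is a break point of the lower envelope of the lines y = a_i + i · x (there are 4 lines, with slopes 0, 1, ..., 3). Only the lines that attain the minimum somewhere contribute to roots; other lines are dominated. Here the surviving (envelope) indices are i = 3, i = 2, i = 1, i = 0.
Intersections between consecutive envelope lines give the roots: for adjacent envelope indices i < j the intersection is x = (a_i − a_j) / (j − i). Reading off the sorted break points: {-6, -2, 8}.
Verification: at each break x_0, at least two indices attain the minimum of min_i(a_i + i · x_0).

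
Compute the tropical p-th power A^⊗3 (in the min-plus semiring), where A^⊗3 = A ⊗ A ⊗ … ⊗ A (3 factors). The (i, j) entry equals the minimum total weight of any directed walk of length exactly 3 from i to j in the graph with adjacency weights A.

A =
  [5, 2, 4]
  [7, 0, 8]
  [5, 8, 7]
A^⊗3 =
  [9, 2, 10]
  [7, 0, 8]
  [14, 7, 14]

Each entry (A^⊗3)_ij equals the minimum over all length-3 walks i = v_0 → v_1 → … → v_3 = j of Σ_t A[v_t][v_{t+1}]. For example, for (i, j) = (0, 2) we minimise over 9 possible intermediate vertex sequences; the minimum is 10, attained along the walk 0 → 1 → 1 → 2.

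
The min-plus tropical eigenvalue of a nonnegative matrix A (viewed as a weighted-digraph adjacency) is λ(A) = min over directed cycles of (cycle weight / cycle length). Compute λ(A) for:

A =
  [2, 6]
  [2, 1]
λ(A) = 1

Enumerate directed cycles and compute their means (weight / length). Sample:
  cycle 0 → 0: weight = 2, length = 1, mean = 2/1 ≈ 2.000
  cycle 1 → 1: weight = 1, length = 1, mean = 1/1 ≈ 1.000
  cycle 0 → 1 → 0: weight = 8, length = 2, mean = 8/2 ≈ 4.000
  cycle 1 → 0 → 1: weight = 8, length = 2, mean = 8/2 ≈ 4.000
Minimum mean = 1.000, attained e.g. along the cycle 1 → 1 with weight 1 and length 1. So λ(A) = 1/1 = 1.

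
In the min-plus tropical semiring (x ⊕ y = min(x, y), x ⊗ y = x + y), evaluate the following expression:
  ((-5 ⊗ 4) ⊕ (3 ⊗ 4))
((-5 ⊗ 4) ⊕ (3 ⊗ 4)) = -1

Expand innermost to outermost. Recall ⊕ takes the minimum of its arguments and ⊗ takes their sum. Working out the expression ((-5 ⊗ 4) ⊕ (3 ⊗ 4)) gives -1.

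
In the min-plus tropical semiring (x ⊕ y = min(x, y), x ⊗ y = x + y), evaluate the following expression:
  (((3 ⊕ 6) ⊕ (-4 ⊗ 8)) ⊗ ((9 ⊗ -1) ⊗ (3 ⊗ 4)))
(((3 ⊕ 6) ⊕ (-4 ⊗ 8)) ⊗ ((9 ⊗ -1) ⊗ (3 ⊗ 4))) = 18

Expand innermost to outermost. Recall ⊕ takes the minimum of its arguments and ⊗ takes their sum. Working out the expression (((3 ⊕ 6) ⊕ (-4 ⊗ 8)) ⊗ ((9 ⊗ -1) ⊗ (3 ⊗ 4))) gives 18.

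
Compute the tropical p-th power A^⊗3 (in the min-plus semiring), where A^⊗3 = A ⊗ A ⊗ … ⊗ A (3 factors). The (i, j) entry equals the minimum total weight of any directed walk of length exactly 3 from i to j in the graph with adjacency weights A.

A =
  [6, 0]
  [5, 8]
A^⊗3 =
  [11, 5]
  [10, 11]

Each entry (A^⊗3)_ij equals the minimum over all length-3 walks i = v_0 → v_1 → … → v_3 = j of Σ_t A[v_t][v_{t+1}]. For example, for (i, j) = (0, 1) we minimise over 4 possible intermediate vertex sequences; the minimum is 5, attained along the walk 0 → 1 → 0 → 1.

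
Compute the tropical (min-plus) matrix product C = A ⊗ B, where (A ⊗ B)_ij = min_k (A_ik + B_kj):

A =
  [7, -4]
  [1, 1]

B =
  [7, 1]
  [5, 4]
A ⊗ B =
  [1, 0]
  [6, 2]

Apply the min-plus product entry-by-entry:
  C[0][0] = min over k of (A[0][0] + B[0][0] = 7 + 7 = 14, A[0][1] + B[1][0] = -4 + 5 = 1) = 1 (attained at k = 1)
  C[0][1] = min over k of (A[0][0] + B[0][1] = 7 + 1 = 8, A[0][1] + B[1][1] = -4 + 4 = 0) = 0 (attained at k = 1)
  C[1][0] = min over k of (A[1][0] + B[0][0] = 1 + 7 = 8, A[1][1] + B[1][0] = 1 + 5 = 6) = 6 (attained at k = 1)
  C[1][1] = min over k of (A[1][0] + B[0][1] = 1 + 1 = 2, A[1][1] + B[1][1] = 1 + 4 = 5) = 2 (attained at k = 0)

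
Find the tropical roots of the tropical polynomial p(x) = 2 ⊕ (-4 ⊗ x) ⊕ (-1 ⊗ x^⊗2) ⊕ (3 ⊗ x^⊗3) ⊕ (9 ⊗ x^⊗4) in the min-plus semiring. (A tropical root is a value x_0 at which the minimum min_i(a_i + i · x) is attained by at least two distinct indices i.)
Roots: {-6, -4, -3, 6}

Each tropical root is a break point of the lower envelope of the lines y = a_i + i · x (there are 5 lines, with slopes 0, 1, ..., 4). Only the lines that attain the minimum somewhere contribute to roots; other lines are dominated. Here the surviving (envelope) indices are i = 4, i = 3, i = 2, i = 1, i = 0.
Intersections between consecutive envelope lines give the roots: for adjacent envelope indices i < j the intersection is x = (a_i − a_j) / (j − i). Reading off the sorted break points: {-6, -4, -3, 6}.
Verification: at each break x_0, at least two indices attain the minimum of min_i(a_i + i · x_0).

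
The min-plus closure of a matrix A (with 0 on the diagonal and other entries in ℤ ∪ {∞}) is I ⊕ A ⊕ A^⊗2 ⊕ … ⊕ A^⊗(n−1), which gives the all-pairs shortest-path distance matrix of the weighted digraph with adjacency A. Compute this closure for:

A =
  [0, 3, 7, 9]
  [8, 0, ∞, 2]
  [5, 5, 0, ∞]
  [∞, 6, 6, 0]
Closure =
  [0, 3, 7, 5]
  [8, 0, 8, 2]
  [5, 5, 0, 7]
  [11, 6, 6, 0]

This is the Floyd-Warshall all-pairs shortest-path computation. For each intermediate vertex k = 0, 1, …, 3, update dist[i][j] ← min(dist[i][j], dist[i][k] + dist[k][j]). The final matrix gives, for each (i, j), the minimum total weight of any directed path from i to j (possibly empty when i = j).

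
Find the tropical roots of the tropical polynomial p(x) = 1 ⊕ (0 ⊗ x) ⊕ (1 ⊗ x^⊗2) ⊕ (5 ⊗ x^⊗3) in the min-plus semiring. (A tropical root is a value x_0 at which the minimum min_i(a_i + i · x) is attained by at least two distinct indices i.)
Roots: {-4, -1, 1}

Each tropical root is a break point of the lower envelope of the lines y = a_i + i · x (there are 4 lines, with slopes 0, 1, ..., 3). Only the lines that attain the minimum somewhere contribute to roots; other lines are dominated. Here the surviving (envelope) indices are i = 3, i = 2, i = 1, i = 0.
Intersections between consecutive envelope lines give the roots: for adjacent envelope indices i < j the intersection is x = (a_i − a_j) / (j − i). Reading off the sorted break points: {-4, -1, 1}.
Verification: at each break x_0, at least two indices attain the minimum of min_i(a_i + i · x_0).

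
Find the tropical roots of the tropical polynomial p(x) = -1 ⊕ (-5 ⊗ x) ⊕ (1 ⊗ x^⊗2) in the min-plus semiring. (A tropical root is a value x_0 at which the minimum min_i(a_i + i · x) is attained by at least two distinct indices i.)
Roots: {-6, 4}

Each tropical root is a break point of the lower envelope of the lines y = a_i + i · x (there are 3 lines, with slopes 0, 1, ..., 2). Only the lines that attain the minimum somewhere contribute to roots; other lines are dominated. Here the surviving (envelope) indices are i = 2, i = 1, i = 0.
Intersections between consecutive envelope lines give the roots: for adjacent envelope indices i < j the intersection is x = (a_i − a_j) / (j − i). Reading off the sorted break points: {-6, 4}.
Verification: at each break x_0, at least two indices attain the minimum of min_i(a_i + i · x_0).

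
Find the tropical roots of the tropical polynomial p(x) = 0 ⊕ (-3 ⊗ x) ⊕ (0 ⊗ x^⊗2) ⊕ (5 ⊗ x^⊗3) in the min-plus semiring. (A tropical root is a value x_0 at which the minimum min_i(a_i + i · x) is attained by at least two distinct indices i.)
Roots: {-5, -3, 3}

Each tropical root is a break point of the lower envelope of the lines y = a_i + i · x (there are 4 lines, with slopes 0, 1, ..., 3). Only the lines that attain the minimum somewhere contribute to roots; other lines are dominated. Here the surviving (envelope) indices are i = 3, i = 2, i = 1, i = 0.
Intersections between consecutive envelope lines give the roots: for adjacent envelope indices i < j the intersection is x = (a_i − a_j) / (j − i). Reading off the sorted break points: {-5, -3, 3}.
Verification: at each break x_0, at least two indices attain the minimum of min_i(a_i + i · x_0).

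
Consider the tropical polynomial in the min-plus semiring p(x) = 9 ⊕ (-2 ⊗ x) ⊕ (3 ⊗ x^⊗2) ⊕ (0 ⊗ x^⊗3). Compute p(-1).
p(-1) = -3

A tropical monomial a ⊗ x^⊗i evaluates to a + i · x. Evaluating each term at x = -1:
  Term 0 contributes 9 + 0 · -1 = 9
  Term 1 contributes -2 + 1 · -1 = -3
  Term 2 contributes 3 + 2 · -1 = 1
  Term 3 contributes 0 + 3 · -1 = -3
p(-1) = ⊕ of these = min[9, -3, 1, -3] = -3.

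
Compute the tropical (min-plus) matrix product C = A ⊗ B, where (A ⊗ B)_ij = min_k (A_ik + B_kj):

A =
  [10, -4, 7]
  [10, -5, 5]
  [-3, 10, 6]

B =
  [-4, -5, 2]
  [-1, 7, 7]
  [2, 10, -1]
A ⊗ B =
  [-5, 3, 3]
  [-6, 2, 2]
  [-7, -8, -1]

Apply the min-plus product entry-by-entry:
  C[0][0] = min over k of (A[0][0] + B[0][0] = 10 + -4 = 6, A[0][1] + B[1][0] = -4 + -1 = -5, A[0][2] + B[2][0] = 7 + 2 = 9) = -5 (attained at k = 1)
  C[0][1] = min over k of (A[0][0] + B[0][1] = 10 + -5 = 5, A[0][1] + B[1][1] = -4 + 7 = 3, A[0][2] + B[2][1] = 7 + 10 = 17) = 3 (attained at k = 1)
  C[0][2] = min over k of (A[0][0] + B[0][2] = 10 + 2 = 12, A[0][1] + B[1][2] = -4 + 7 = 3, A[0][2] + B[2][2] = 7 + -1 = 6) = 3 (attained at k = 1)
  C[1][0] = min over k of (A[1][0] + B[0][0] = 10 + -4 = 6, A[1][1] + B[1][0] = -5 + -1 = -6, A[1][2] + B[2][0] = 5 + 2 = 7) = -6 (attained at k = 1)
  C[1][1] = min over k of (A[1][0] + B[0][1] = 10 + -5 = 5, A[1][1] + B[1][1] = -5 + 7 = 2, A[1][2] + B[2][1] = 5 + 10 = 15) = 2 (attained at k = 1)
  C[1][2] = min over k of (A[1][0] + B[0][2] = 10 + 2 = 12, A[1][1] + B[1][2] = -5 + 7 = 2, A[1][2] + B[2][2] = 5 + -1 = 4) = 2 (attained at k = 1)
  C[2][0] = min over k of (A[2][0] + B[0][0] = -3 + -4 = -7, A[2][1] + B[1][0] = 10 + -1 = 9, A[2][2] + B[2][0] = 6 + 2 = 8) = -7 (attained at k = 0)
  C[2][1] = min over k of (A[2][0] + B[0][1] = -3 + -5 = -8, A[2][1] + B[1][1] = 10 + 7 = 17, A[2][2] + B[2][1] = 6 + 10 = 16) = -8 (attained at k = 0)
  C[2][2] = min over k of (A[2][0] + B[0][2] = -3 + 2 = -1, A[2][1] + B[1][2] = 10 + 7 = 17, A[2][2] + B[2][2] = 6 + -1 = 5) = -1 (attained at k = 0)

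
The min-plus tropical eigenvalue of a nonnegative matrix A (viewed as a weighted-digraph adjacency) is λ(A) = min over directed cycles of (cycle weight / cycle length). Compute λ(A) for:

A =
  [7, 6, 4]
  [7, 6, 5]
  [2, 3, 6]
λ(A) = 3

Enumerate directed cycles and compute their means (weight / length). Sample:
  cycle 0 → 0: weight = 7, length = 1, mean = 7/1 ≈ 7.000
  cycle 1 → 1: weight = 6, length = 1, mean = 6/1 ≈ 6.000
  cycle 2 → 2: weight = 6, length = 1, mean = 6/1 ≈ 6.000
  cycle 0 → 1 → 0: weight = 13, length = 2, mean = 13/2 ≈ 6.500
  cycle 0 → 2 → 0: weight = 6, length = 2, mean = 6/2 ≈ 3.000
  cycle 1 → 0 → 1: weight = 13, length = 2, mean = 13/2 ≈ 6.500
Minimum mean = 3.000, attained e.g. along the cycle 0 → 2 → 0 with weight 6 and length 2. So λ(A) = 6/2 = 3.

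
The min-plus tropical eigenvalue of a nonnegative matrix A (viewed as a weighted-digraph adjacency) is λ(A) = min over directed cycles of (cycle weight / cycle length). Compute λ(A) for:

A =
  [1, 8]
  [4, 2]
λ(A) = 1

Enumerate directed cycles and compute their means (weight / length). Sample:
  cycle 0 → 0: weight = 1, length = 1, mean = 1/1 ≈ 1.000
  cycle 1 → 1: weight = 2, length = 1, mean = 2/1 ≈ 2.000
  cycle 0 → 1 → 0: weight = 12, length = 2, mean = 12/2 ≈ 6.000
  cycle 1 → 0 → 1: weight = 12, length = 2, mean = 12/2 ≈ 6.000
Minimum mean = 1.000, attained e.g. along the cycle 0 → 0 with weight 1 and length 1. So λ(A) = 1/1 = 1.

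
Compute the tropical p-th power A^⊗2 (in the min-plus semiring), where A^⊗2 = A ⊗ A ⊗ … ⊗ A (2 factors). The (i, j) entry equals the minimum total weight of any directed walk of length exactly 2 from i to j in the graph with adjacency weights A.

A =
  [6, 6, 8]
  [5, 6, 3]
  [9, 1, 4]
A^⊗2 =
  [11, 9, 9]
  [11, 4, 7]
  [6, 5, 4]

Each entry (A^⊗2)_ij equals the minimum over all length-2 walks i = v_0 → v_1 → … → v_2 = j of Σ_t A[v_t][v_{t+1}]. For example, for (i, j) = (0, 2) we minimise over 3 possible intermediate vertex sequences; the minimum is 9, attained along the walk 0 → 1 → 2.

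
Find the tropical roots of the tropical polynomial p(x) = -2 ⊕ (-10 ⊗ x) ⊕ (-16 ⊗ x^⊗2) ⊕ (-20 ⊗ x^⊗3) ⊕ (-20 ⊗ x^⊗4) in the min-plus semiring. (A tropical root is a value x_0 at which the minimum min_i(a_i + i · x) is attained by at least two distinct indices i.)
Roots: {0, 4, 6, 8}

Each tropical root is a break point of the lower envelope of the lines y = a_i + i · x (there are 5 lines, with slopes 0, 1, ..., 4). Only the lines that attain the minimum somewhere contribute to roots; other lines are dominated. Here the surviving (envelope) indices are i = 4, i = 3, i = 2, i = 1, i = 0.
Intersections between consecutive envelope lines give the roots: for adjacent envelope indices i < j the intersection is x = (a_i − a_j) / (j − i). Reading off the sorted break points: {0, 4, 6, 8}.
Verification: at each break x_0, at least two indices attain the minimum of min_i(a_i + i · x_0).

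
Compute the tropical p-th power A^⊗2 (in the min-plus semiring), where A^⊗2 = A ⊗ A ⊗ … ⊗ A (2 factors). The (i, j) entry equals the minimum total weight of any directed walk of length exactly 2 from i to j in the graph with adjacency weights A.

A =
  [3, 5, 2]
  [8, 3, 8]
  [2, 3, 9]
A^⊗2 =
  [4, 5, 5]
  [10, 6, 10]
  [5, 6, 4]

Each entry (A^⊗2)_ij equals the minimum over all length-2 walks i = v_0 → v_1 → … → v_2 = j of Σ_t A[v_t][v_{t+1}]. For example, for (i, j) = (0, 2) we minimise over 3 possible intermediate vertex sequences; the minimum is 5, attained along the walk 0 → 0 → 2.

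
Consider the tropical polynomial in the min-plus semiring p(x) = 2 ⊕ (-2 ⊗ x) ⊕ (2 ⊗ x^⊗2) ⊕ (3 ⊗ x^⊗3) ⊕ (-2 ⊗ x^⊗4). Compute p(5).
p(5) = 2

A tropical monomial a ⊗ x^⊗i evaluates to a + i · x. Evaluating each term at x = 5:
  Term 0 contributes 2 + 0 · 5 = 2
  Term 1 contributes -2 + 1 · 5 = 3
  Term 2 contributes 2 + 2 · 5 = 12
  Term 3 contributes 3 + 3 · 5 = 18
  Term 4 contributes -2 + 4 · 5 = 18
p(5) = ⊕ of these = min[2, 3, 12, 18, 18] = 2.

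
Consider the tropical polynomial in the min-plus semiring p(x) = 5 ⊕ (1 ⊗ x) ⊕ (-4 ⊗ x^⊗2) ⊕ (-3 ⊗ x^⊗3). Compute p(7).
p(7) = 5

A tropical monomial a ⊗ x^⊗i evaluates to a + i · x. Evaluating each term at x = 7:
  Term 0 contributes 5 + 0 · 7 = 5
  Term 1 contributes 1 + 1 · 7 = 8
  Term 2 contributes -4 + 2 · 7 = 10
  Term 3 contributes -3 + 3 · 7 = 18
p(7) = ⊕ of these = min[5, 8, 10, 18] = 5.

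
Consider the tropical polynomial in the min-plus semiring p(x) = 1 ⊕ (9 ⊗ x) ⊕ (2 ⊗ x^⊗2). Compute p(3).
p(3) = 1

A tropical monomial a ⊗ x^⊗i evaluates to a + i · x. Evaluating each term at x = 3:
  Term 0 contributes 1 + 0 · 3 = 1
  Term 1 contributes 9 + 1 · 3 = 12
  Term 2 contributes 2 + 2 · 3 = 8
p(3) = ⊕ of these = min[1, 12, 8] = 1.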